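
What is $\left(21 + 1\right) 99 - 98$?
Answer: $2080$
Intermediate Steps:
$\left(21 + 1\right) 99 - 98 = 22 \cdot 99 - 98 = 2178 - 98 = 2080$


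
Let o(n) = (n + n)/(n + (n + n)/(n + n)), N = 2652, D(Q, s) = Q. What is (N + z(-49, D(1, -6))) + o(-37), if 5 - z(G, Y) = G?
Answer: 48745/18 ≈ 2708.1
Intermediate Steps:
z(G, Y) = 5 - G
o(n) = 2*n/(1 + n) (o(n) = (2*n)/(n + (2*n)/((2*n))) = (2*n)/(n + (2*n)*(1/(2*n))) = (2*n)/(n + 1) = (2*n)/(1 + n) = 2*n/(1 + n))
(N + z(-49, D(1, -6))) + o(-37) = (2652 + (5 - 1*(-49))) + 2*(-37)/(1 - 37) = (2652 + (5 + 49)) + 2*(-37)/(-36) = (2652 + 54) + 2*(-37)*(-1/36) = 2706 + 37/18 = 48745/18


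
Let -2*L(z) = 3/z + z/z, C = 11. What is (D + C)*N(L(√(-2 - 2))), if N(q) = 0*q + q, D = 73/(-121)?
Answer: -629/121 + 1887*I/242 ≈ -5.1983 + 7.7975*I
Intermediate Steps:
D = -73/121 (D = 73*(-1/121) = -73/121 ≈ -0.60331)
L(z) = -½ - 3/(2*z) (L(z) = -(3/z + z/z)/2 = -(3/z + 1)/2 = -(1 + 3/z)/2 = -½ - 3/(2*z))
N(q) = q (N(q) = 0 + q = q)
(D + C)*N(L(√(-2 - 2))) = (-73/121 + 11)*((-3 - √(-2 - 2))/(2*(√(-2 - 2)))) = 1258*((-3 - √(-4))/(2*(√(-4))))/121 = 1258*((-3 - 2*I)/(2*((2*I))))/121 = 1258*((-I/2)*(-3 - 2*I)/2)/121 = 1258*(-I*(-3 - 2*I)/4)/121 = -629*I*(-3 - 2*I)/242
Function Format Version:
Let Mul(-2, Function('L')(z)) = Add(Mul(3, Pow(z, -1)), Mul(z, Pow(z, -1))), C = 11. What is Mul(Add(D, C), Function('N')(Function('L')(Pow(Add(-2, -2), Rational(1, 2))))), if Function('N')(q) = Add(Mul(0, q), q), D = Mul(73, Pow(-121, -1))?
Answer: Add(Rational(-629, 121), Mul(Rational(1887, 242), I)) ≈ Add(-5.1983, Mul(7.7975, I))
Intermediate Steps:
D = Rational(-73, 121) (D = Mul(73, Rational(-1, 121)) = Rational(-73, 121) ≈ -0.60331)
Function('L')(z) = Add(Rational(-1, 2), Mul(Rational(-3, 2), Pow(z, -1))) (Function('L')(z) = Mul(Rational(-1, 2), Add(Mul(3, Pow(z, -1)), Mul(z, Pow(z, -1)))) = Mul(Rational(-1, 2), Add(Mul(3, Pow(z, -1)), 1)) = Mul(Rational(-1, 2), Add(1, Mul(3, Pow(z, -1)))) = Add(Rational(-1, 2), Mul(Rational(-3, 2), Pow(z, -1))))
Function('N')(q) = q (Function('N')(q) = Add(0, q) = q)
Mul(Add(D, C), Function('N')(Function('L')(Pow(Add(-2, -2), Rational(1, 2))))) = Mul(Add(Rational(-73, 121), 11), Mul(Rational(1, 2), Pow(Pow(Add(-2, -2), Rational(1, 2)), -1), Add(-3, Mul(-1, Pow(Add(-2, -2), Rational(1, 2)))))) = Mul(Rational(1258, 121), Mul(Rational(1, 2), Pow(Pow(-4, Rational(1, 2)), -1), Add(-3, Mul(-1, Pow(-4, Rational(1, 2)))))) = Mul(Rational(1258, 121), Mul(Rational(1, 2), Pow(Mul(2, I), -1), Add(-3, Mul(-1, Mul(2, I))))) = Mul(Rational(1258, 121), Mul(Rational(1, 2), Mul(Rational(-1, 2), I), Add(-3, Mul(-2, I)))) = Mul(Rational(1258, 121), Mul(Rational(-1, 4), I, Add(-3, Mul(-2, I)))) = Mul(Rational(-629, 242), I, Add(-3, Mul(-2, I)))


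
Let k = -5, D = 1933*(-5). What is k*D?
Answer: 48325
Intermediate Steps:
D = -9665
k*D = -5*(-9665) = 48325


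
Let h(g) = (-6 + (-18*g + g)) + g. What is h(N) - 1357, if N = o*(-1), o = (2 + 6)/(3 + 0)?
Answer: -3961/3 ≈ -1320.3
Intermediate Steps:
o = 8/3 ≈ 2.6667
N = -8/3 (N = (8/3)*(-1) = -8/3 ≈ -2.6667)
h(g) = -6 - 16*g (h(g) = (-6 - 17*g) + g = -6 - 16*g)
h(N) - 1357 = (-6 - 16*(-8/3)) - 1357 = (-6 + 128/3) - 1357 = 110/3 - 1357 = -3961/3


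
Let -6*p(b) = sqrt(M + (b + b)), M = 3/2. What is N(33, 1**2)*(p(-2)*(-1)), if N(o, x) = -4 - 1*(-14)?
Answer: 5*I*sqrt(10)/6 ≈ 2.6352*I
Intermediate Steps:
M = 3/2 (M = 3*(1/2) = 3/2 ≈ 1.5000)
N(o, x) = 10 (N(o, x) = -4 + 14 = 10)
p(b) = -sqrt(3/2 + 2*b)/6 (p(b) = -sqrt(3/2 + (b + b))/6 = -sqrt(3/2 + 2*b)/6)
N(33, 1**2)*(p(-2)*(-1)) = 10*(-sqrt(6 + 8*(-2))/12*(-1)) = 10*(-sqrt(6 - 16)/12*(-1)) = 10*(-I*sqrt(10)/12*(-1)) = 10*(I*sqrt(10)/12) = 5*I*sqrt(10)/6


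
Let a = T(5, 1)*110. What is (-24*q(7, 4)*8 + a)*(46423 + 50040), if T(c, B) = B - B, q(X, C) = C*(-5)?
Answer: 370417920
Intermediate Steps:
q(X, C) = -5*C
T(c, B) = 0
a = 0 (a = 0*110 = 0)
(-24*q(7, 4)*8 + a)*(46423 + 50040) = (-(-120)*4*8 + 0)*(46423 + 50040) = (-24*(-20)*8 + 0)*96463 = (480*8 + 0)*96463 = (3840 + 0)*96463 = 3840*96463 = 370417920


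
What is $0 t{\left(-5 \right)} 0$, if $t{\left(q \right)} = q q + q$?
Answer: $0$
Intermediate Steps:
$t{\left(q \right)} = q + q^{2}$ ($t{\left(q \right)} = q^{2} + q = q + q^{2}$)
$0 t{\left(-5 \right)} 0 = 0 \left(- 5 \left(1 - 5\right)\right) 0 = 0 \left(\left(-5\right) \left(-4\right)\right) 0 = 0 \cdot 20 \cdot 0 = 0 \cdot 0 = 0$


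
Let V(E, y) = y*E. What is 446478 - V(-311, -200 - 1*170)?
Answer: 331408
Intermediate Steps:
V(E, y) = E*y
446478 - V(-311, -200 - 1*170) = 446478 - (-311)*(-200 - 1*170) = 446478 - (-311)*(-200 - 170) = 446478 - (-311)*(-370) = 446478 - 1*115070 = 446478 - 115070 = 331408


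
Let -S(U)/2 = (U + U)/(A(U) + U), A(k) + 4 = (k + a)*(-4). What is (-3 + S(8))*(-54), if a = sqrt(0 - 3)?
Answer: 1350/13 + 108*I*sqrt(3)/13 ≈ 103.85 + 14.389*I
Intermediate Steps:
a = I*sqrt(3) (a = sqrt(-3) = I*sqrt(3) ≈ 1.732*I)
A(k) = -4 - 4*k - 4*I*sqrt(3) (A(k) = -4 + (k + I*sqrt(3))*(-4) = -4 + (-4*k - 4*I*sqrt(3)) = -4 - 4*k - 4*I*sqrt(3))
S(U) = -4*U/(-4 - 3*U - 4*I*sqrt(3)) (S(U) = -2*(U + U)/((-4 - 4*U - 4*I*sqrt(3)) + U) = -2*2*U/(-4 - 3*U - 4*I*sqrt(3)) = -4*U/(-4 - 3*U - 4*I*sqrt(3)))
(-3 + S(8))*(-54) = (-3 + 4*8/(4 + 3*8 + 4*I*sqrt(3)))*(-54) = (-3 + 4*8/(4 + 24 + 4*I*sqrt(3)))*(-54) = (-3 + 4*8/(28 + 4*I*sqrt(3)))*(-54) = (-3 + 32/(28 + 4*I*sqrt(3)))*(-54) = 162 - 1728/(28 + 4*I*sqrt(3))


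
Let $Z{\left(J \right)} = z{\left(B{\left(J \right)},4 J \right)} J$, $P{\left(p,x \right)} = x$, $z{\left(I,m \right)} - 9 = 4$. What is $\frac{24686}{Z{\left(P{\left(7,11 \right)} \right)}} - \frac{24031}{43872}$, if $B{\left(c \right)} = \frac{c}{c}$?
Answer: $\frac{1079587759}{6273696} \approx 172.08$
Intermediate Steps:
$B{\left(c \right)} = 1$
$z{\left(I,m \right)} = 13$ ($z{\left(I,m \right)} = 9 + 4 = 13$)
$Z{\left(J \right)} = 13 J$
$\frac{24686}{Z{\left(P{\left(7,11 \right)} \right)}} - \frac{24031}{43872} = \frac{24686}{13 \cdot 11} - \frac{24031}{43872} = \frac{24686}{143} - \frac{24031}{43872} = \frac{1079587759}{6273696}$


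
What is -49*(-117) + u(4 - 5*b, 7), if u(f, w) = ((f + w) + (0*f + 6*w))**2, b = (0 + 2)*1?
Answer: 7582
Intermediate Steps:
b = 2 (b = 2*1 = 2)
u(f, w) = (f + 7*w)**2 (u(f, w) = ((f + w) + (0 + 6*w))**2 = ((f + w) + 6*w)**2 = (f + 7*w)**2)
-49*(-117) + u(4 - 5*b, 7) = -49*(-117) + ((4 - 5*2) + 7*7)**2 = 5733 + ((4 - 10) + 49)**2 = 5733 + (-6 + 49)**2 = 5733 + 43**2 = 5733 + 1849 = 7582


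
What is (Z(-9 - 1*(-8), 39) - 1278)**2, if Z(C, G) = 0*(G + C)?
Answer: 1633284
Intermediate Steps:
Z(C, G) = 0 (Z(C, G) = 0*(C + G) = 0)
(Z(-9 - 1*(-8), 39) - 1278)**2 = (0 - 1278)**2 = (-1278)**2 = 1633284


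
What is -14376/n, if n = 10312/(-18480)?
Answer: 33208560/1289 ≈ 25763.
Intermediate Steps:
n = -1289/2310 (n = 10312*(-1/18480) = -1289/2310 ≈ -0.55801)
-14376/n = -14376/(-1289/2310) = -14376*(-2310/1289) = 33208560/1289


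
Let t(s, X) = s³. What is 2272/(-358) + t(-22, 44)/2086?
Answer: -2137844/186697 ≈ -11.451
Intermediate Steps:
2272/(-358) + t(-22, 44)/2086 = 2272/(-358) + (-22)³/2086 = 2272*(-1/358) - 10648*1/2086 = -1136/179 - 5324/1043 = -2137844/186697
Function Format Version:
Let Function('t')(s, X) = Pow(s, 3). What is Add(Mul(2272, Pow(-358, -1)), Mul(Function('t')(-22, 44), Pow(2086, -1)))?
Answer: Rational(-2137844, 186697) ≈ -11.451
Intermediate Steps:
Add(Mul(2272, Pow(-358, -1)), Mul(Function('t')(-22, 44), Pow(2086, -1))) = Add(Mul(2272, Pow(-358, -1)), Mul(Pow(-22, 3), Pow(2086, -1))) = Add(Mul(2272, Rational(-1, 358)), Mul(-10648, Rational(1, 2086))) = Add(Rational(-1136, 179), Rational(-5324, 1043)) = Rational(-2137844, 186697)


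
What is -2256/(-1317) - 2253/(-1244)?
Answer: 1924555/546116 ≈ 3.5241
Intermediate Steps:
-2256/(-1317) - 2253/(-1244) = -2256*(-1/1317) - 2253*(-1/1244) = 752/439 + 2253/1244 = 1924555/546116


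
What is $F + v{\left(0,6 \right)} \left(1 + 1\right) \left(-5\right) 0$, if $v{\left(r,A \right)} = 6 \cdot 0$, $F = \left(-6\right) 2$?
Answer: $-12$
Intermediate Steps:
$F = -12$
$v{\left(r,A \right)} = 0$
$F + v{\left(0,6 \right)} \left(1 + 1\right) \left(-5\right) 0 = -12 + 0 \left(1 + 1\right) \left(-5\right) 0 = -12 + 0 \cdot 2 \left(-5\right) 0 = -12 + 0 \left(\left(-10\right) 0\right) = -12 + 0 \cdot 0 = -12 + 0 = -12$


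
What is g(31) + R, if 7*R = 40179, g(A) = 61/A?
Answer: 1245976/217 ≈ 5741.8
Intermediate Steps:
R = 40179/7 (R = (⅐)*40179 = 40179/7 ≈ 5739.9)
g(31) + R = 61/31 + 40179/7 = 1245976/217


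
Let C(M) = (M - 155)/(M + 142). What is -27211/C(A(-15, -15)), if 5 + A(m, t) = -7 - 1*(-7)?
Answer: 3727907/160 ≈ 23299.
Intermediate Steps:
A(m, t) = -5 (A(m, t) = -5 + (-7 - 1*(-7)) = -5 + (-7 + 7) = -5 + 0 = -5)
C(M) = (-155 + M)/(142 + M)
-27211/C(A(-15, -15)) = -27211*(142 - 5)/(-155 - 5) = -27211/(-160/137) = -27211*(-137/160) = 3727907/160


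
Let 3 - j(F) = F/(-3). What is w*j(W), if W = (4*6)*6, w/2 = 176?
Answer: 17952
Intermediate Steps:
w = 352 (w = 2*176 = 352)
W = 144 (W = 24*6 = 144)
j(F) = 3 + F/3 (j(F) = 3 - F/(-3) = 3 - F*(-1)/3 = 3 - (-1)*F/3 = 3 + F/3)
w*j(W) = 352*(3 + (1/3)*144) = 352*(3 + 48) = 352*51 = 17952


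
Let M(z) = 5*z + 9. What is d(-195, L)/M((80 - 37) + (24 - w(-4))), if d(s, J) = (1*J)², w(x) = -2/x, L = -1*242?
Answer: 117128/683 ≈ 171.49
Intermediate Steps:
L = -242
d(s, J) = J²
M(z) = 9 + 5*z
d(-195, L)/M((80 - 37) + (24 - w(-4))) = (-242)²/(9 + 5*((80 - 37) + (24 - (-2)/(-4)))) = 58564/(9 + 5*(43 + (24 - (-2)*(-1)/4))) = 58564/(9 + 5*(43 + (24 - 1*½))) = 58564/(9 + 5*(43 + (24 - ½))) = 58564/(9 + 5*(43 + 47/2)) = 58564/(9 + 5*(133/2)) = 58564/(9 + 665/2) = 58564/(683/2) = 58564*(2/683) = 117128/683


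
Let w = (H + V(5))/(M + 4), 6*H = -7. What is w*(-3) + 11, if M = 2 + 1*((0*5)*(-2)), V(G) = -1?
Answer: 145/12 ≈ 12.083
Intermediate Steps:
H = -7/6 (H = (1/6)*(-7) = -7/6 ≈ -1.1667)
M = 2 (M = 2 + 1*(0*(-2)) = 2 + 1*0 = 2 + 0 = 2)
w = -13/36 (w = (-7/6 - 1)/(2 + 4) = -13/6/6 = -13/6*1/6 = -13/36 ≈ -0.36111)
w*(-3) + 11 = -13/36*(-3) + 11 = 13/12 + 11 = 145/12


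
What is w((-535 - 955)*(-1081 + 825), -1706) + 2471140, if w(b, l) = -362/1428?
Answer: 1764393779/714 ≈ 2.4711e+6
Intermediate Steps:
w(b, l) = -181/714 (w(b, l) = -362*1/1428 = -181/714)
w((-535 - 955)*(-1081 + 825), -1706) + 2471140 = -181/714 + 2471140 = 1764393779/714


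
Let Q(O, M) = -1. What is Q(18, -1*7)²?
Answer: 1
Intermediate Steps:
Q(18, -1*7)² = (-1)² = 1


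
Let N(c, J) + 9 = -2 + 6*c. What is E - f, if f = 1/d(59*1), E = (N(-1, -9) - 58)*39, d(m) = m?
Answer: -172576/59 ≈ -2925.0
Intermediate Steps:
N(c, J) = -11 + 6*c (N(c, J) = -9 + (-2 + 6*c) = -11 + 6*c)
E = -2925 (E = ((-11 + 6*(-1)) - 58)*39 = ((-11 - 6) - 58)*39 = (-17 - 58)*39 = -75*39 = -2925)
f = 1/59 (f = 1/(59*1) = 1/59 ≈ 0.016949)
E - f = -2925 - 1*1/59 = -2925 - 1/59 = -172576/59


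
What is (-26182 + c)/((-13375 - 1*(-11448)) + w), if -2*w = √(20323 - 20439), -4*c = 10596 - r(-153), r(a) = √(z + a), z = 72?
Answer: 5050667/337578 - 5781*I/4951144 - 3*√29/4951144 - 2621*I*√29/337578 ≈ 14.961 - 0.042979*I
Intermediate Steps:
r(a) = √(72 + a)
c = -2649 + 9*I/4 (c = -(10596 - √(72 - 153))/4 = -(10596 - √(-81))/4 = -(10596 - 9*I)/4 = -2649 + 9*I/4 ≈ -2649.0 + 2.25*I)
w = -I*√29 (w = -√(20323 - 20439)/2 = -I*√29 ≈ -5.3852*I)
(-26182 + c)/((-13375 - 1*(-11448)) + w) = (-26182 + (-2649 + 9*I/4))/((-13375 - 1*(-11448)) - I*√29) = (-28831 + 9*I/4)/((-13375 + 11448) - I*√29) = (-28831 + 9*I/4)/(-1927 - I*√29)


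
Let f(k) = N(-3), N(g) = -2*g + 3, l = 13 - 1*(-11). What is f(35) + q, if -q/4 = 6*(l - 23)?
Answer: -15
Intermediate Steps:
l = 24 (l = 13 + 11 = 24)
N(g) = 3 - 2*g
f(k) = 9 (f(k) = 3 - 2*(-3) = 3 + 6 = 9)
q = -24 (q = -24*(24 - 23) = -24 ≈ -24.000)
f(35) + q = 9 - 24 = -15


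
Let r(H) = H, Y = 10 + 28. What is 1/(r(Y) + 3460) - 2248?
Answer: -7863503/3498 ≈ -2248.0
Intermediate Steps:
Y = 38
1/(r(Y) + 3460) - 2248 = 1/(38 + 3460) - 2248 = 1/3498 - 2248 = -7863503/3498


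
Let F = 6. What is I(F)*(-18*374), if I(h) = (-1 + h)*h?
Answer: -201960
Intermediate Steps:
I(h) = h*(-1 + h)
I(F)*(-18*374) = (6*(-1 + 6))*(-18*374) = (6*5)*(-6732) = 30*(-6732) = -201960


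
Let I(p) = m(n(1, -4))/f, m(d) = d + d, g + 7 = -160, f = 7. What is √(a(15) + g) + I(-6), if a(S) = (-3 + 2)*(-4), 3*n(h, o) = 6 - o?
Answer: 20/21 + I*√163 ≈ 0.95238 + 12.767*I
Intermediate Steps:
g = -167 (g = -7 - 160 = -167)
n(h, o) = 2 - o/3 (n(h, o) = (6 - o)/3 = 2 - o/3)
a(S) = 4 (a(S) = -1*(-4) = 4)
m(d) = 2*d
I(p) = 20/21 (I(p) = (2*(2 - ⅓*(-4)))/7 = (2*(2 + 4/3))*(⅐) = (2*(10/3))*(⅐) = (20/3)*(⅐) = 20/21)
√(a(15) + g) + I(-6) = √(4 - 167) + 20/21 = √(-163) + 20/21 = I*√163 + 20/21 = 20/21 + I*√163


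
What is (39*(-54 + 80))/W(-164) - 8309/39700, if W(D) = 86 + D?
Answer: -524409/39700 ≈ -13.209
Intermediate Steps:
(39*(-54 + 80))/W(-164) - 8309/39700 = (39*(-54 + 80))/(86 - 164) - 8309/39700 = (39*26)/(-78) - 8309*1/39700 = 1014*(-1/78) - 8309/39700 = -13 - 8309/39700 = -524409/39700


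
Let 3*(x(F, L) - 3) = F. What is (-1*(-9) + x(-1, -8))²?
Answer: 1225/9 ≈ 136.11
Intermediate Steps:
x(F, L) = 3 + F/3
(-1*(-9) + x(-1, -8))² = (-1*(-9) + (3 + (⅓)*(-1)))² = (9 + (3 - ⅓))² = (9 + 8/3)² = (35/3)² = 1225/9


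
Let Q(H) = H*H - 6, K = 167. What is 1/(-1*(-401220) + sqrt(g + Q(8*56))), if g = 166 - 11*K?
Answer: 401220/160977289373 - sqrt(199027)/160977289373 ≈ 2.4896e-6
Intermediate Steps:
Q(H) = -6 + H**2 (Q(H) = H**2 - 6 = -6 + H**2)
g = -1671 (g = 166 - 11*167 = 166 - 1837 = -1671)
1/(-1*(-401220) + sqrt(g + Q(8*56))) = 1/(-1*(-401220) + sqrt(-1671 + (-6 + (8*56)**2))) = 1/(401220 + sqrt(-1671 + (-6 + 448**2))) = 1/(401220 + sqrt(-1671 + (-6 + 200704))) = 1/(401220 + sqrt(-1671 + 200698)) = 1/(401220 + sqrt(199027))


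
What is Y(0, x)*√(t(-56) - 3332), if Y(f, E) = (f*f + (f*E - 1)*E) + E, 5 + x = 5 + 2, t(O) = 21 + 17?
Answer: 0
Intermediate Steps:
t(O) = 38
x = 2 (x = -5 + (5 + 2) = -5 + 7 = 2)
Y(f, E) = E + f² + E*(-1 + E*f) (Y(f, E) = (f² + (E*f - 1)*E) + E = (f² + (-1 + E*f)*E) + E = (f² + E*(-1 + E*f)) + E = E + f² + E*(-1 + E*f))
Y(0, x)*√(t(-56) - 3332) = (0*(0 + 2²))*√(38 - 3332) = (0*(0 + 4))*√(-3294) = (0*4)*(3*I*√366) = 0*(3*I*√366) = 0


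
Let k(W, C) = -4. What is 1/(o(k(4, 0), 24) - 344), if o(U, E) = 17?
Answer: -1/327 ≈ -0.0030581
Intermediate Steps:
1/(o(k(4, 0), 24) - 344) = 1/(17 - 344) = 1/(-327) = -1/327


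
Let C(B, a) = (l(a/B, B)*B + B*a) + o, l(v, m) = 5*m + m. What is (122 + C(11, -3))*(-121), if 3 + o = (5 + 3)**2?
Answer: -105996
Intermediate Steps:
l(v, m) = 6*m
o = 61 (o = -3 + (5 + 3)**2 = -3 + 8**2 = -3 + 64 = 61)
C(B, a) = 61 + 6*B**2 + B*a (C(B, a) = ((6*B)*B + B*a) + 61 = (6*B**2 + B*a) + 61 = 61 + 6*B**2 + B*a)
(122 + C(11, -3))*(-121) = (122 + (61 + 6*11**2 + 11*(-3)))*(-121) = (122 + (61 + 6*121 - 33))*(-121) = (122 + (61 + 726 - 33))*(-121) = (122 + 754)*(-121) = 876*(-121) = -105996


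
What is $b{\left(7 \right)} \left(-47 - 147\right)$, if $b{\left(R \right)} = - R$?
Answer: $1358$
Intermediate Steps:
$b{\left(7 \right)} \left(-47 - 147\right) = \left(-1\right) 7 \left(-47 - 147\right) = \left(-7\right) \left(-194\right) = 1358$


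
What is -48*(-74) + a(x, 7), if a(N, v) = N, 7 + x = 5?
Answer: 3550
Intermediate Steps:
x = -2 (x = -7 + 5 = -2)
-48*(-74) + a(x, 7) = -48*(-74) - 2 = 3552 - 2 = 3550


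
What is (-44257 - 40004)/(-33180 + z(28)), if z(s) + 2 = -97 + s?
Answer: 84261/33251 ≈ 2.5341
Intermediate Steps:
z(s) = -99 + s (z(s) = -2 + (-97 + s) = -99 + s)
(-44257 - 40004)/(-33180 + z(28)) = (-44257 - 40004)/(-33180 + (-99 + 28)) = -84261/(-33180 - 71) = -84261/(-33251) = -84261*(-1/33251) = 84261/33251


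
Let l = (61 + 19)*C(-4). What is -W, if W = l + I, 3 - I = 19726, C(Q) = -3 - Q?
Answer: 19643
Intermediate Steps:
l = 80 (l = (61 + 19)*(-3 - 1*(-4)) = 80*(-3 + 4) = 80*1 = 80)
I = -19723 (I = 3 - 1*19726 = 3 - 19726 = -19723)
W = -19643 (W = 80 - 19723 = -19643)
-W = -1*(-19643) = 19643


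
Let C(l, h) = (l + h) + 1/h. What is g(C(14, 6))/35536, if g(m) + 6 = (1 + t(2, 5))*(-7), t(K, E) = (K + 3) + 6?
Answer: -45/17768 ≈ -0.0025326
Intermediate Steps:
C(l, h) = h + l + 1/h (C(l, h) = (h + l) + 1/h = h + l + 1/h)
t(K, E) = 9 + K (t(K, E) = (3 + K) + 6 = 9 + K)
g(m) = -90 (g(m) = -6 + (1 + (9 + 2))*(-7) = -6 + (1 + 11)*(-7) = -6 + 12*(-7) = -6 - 84 = -90)
g(C(14, 6))/35536 = -90/35536 = -90*1/35536 = -45/17768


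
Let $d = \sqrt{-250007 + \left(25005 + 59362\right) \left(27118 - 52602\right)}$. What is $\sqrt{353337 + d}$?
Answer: $\sqrt{353337 + i \sqrt{2150258635}} \approx 595.69 + 38.922 i$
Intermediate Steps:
$d = i \sqrt{2150258635}$ ($d = \sqrt{-250007 + 84367 \left(-25484\right)} = \sqrt{-250007 - 2150008628} = \sqrt{-2150258635} = i \sqrt{2150258635} \approx 46371.0 i$)
$\sqrt{353337 + d} = \sqrt{353337 + i \sqrt{2150258635}}$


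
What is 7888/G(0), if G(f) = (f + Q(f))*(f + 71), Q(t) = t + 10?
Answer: 3944/355 ≈ 11.110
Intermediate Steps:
Q(t) = 10 + t
G(f) = (10 + 2*f)*(71 + f) (G(f) = (f + (10 + f))*(f + 71) = (10 + 2*f)*(71 + f))
7888/G(0) = 7888/(710 + 2*0² + 152*0) = 7888/(710 + 2*0 + 0) = 7888/(710 + 0 + 0) = 7888/710 = 7888*(1/710) = 3944/355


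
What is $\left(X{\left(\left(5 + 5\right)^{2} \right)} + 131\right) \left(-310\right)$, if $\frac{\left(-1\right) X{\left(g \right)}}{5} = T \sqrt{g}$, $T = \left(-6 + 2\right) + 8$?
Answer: $21390$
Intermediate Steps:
$T = 4$ ($T = -4 + 8 = 4$)
$X{\left(g \right)} = - 20 \sqrt{g}$ ($X{\left(g \right)} = - 5 \cdot 4 \sqrt{g} = - 20 \sqrt{g}$)
$\left(X{\left(\left(5 + 5\right)^{2} \right)} + 131\right) \left(-310\right) = \left(- 20 \sqrt{\left(5 + 5\right)^{2}} + 131\right) \left(-310\right) = \left(- 20 \sqrt{10^{2}} + 131\right) \left(-310\right) = \left(- 20 \sqrt{100} + 131\right) \left(-310\right) = \left(\left(-20\right) 10 + 131\right) \left(-310\right) = \left(-200 + 131\right) \left(-310\right) = \left(-69\right) \left(-310\right) = 21390$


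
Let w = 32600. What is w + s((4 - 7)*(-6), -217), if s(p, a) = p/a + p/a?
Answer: 7074164/217 ≈ 32600.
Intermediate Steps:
s(p, a) = 2*p/a
w + s((4 - 7)*(-6), -217) = 32600 + 2*((4 - 7)*(-6))/(-217) = 32600 + 2*(-3*(-6))*(-1/217) = 32600 + 2*18*(-1/217) = 32600 - 36/217 = 7074164/217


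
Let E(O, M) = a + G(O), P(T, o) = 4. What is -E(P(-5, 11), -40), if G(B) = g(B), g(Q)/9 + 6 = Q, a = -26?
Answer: 44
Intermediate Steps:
g(Q) = -54 + 9*Q
G(B) = -54 + 9*B
E(O, M) = -80 + 9*O (E(O, M) = -26 + (-54 + 9*O) = -80 + 9*O)
-E(P(-5, 11), -40) = -(-80 + 9*4) = -(-80 + 36) = -1*(-44) = 44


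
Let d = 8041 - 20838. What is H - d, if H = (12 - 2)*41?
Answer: 13207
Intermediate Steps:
d = -12797
H = 410 (H = 10*41 = 410)
H - d = 410 - 1*(-12797) = 410 + 12797 = 13207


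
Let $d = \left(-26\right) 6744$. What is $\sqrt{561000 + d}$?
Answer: $2 \sqrt{96414} \approx 621.01$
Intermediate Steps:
$d = -175344$
$\sqrt{561000 + d} = \sqrt{561000 - 175344} = \sqrt{385656} = 2 \sqrt{96414}$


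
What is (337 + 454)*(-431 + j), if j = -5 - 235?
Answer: -530761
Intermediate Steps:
j = -240
(337 + 454)*(-431 + j) = (337 + 454)*(-431 - 240) = 791*(-671) = -530761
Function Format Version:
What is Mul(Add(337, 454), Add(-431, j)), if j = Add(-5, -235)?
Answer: -530761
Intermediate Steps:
j = -240
Mul(Add(337, 454), Add(-431, j)) = Mul(Add(337, 454), Add(-431, -240)) = Mul(791, -671) = -530761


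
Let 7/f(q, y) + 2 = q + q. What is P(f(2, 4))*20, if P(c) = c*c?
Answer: 245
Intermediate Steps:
f(q, y) = 7/(-2 + 2*q) (f(q, y) = 7/(-2 + (q + q)) = 7/(-2 + 2*q))
P(c) = c²
P(f(2, 4))*20 = (7/(2*(-1 + 2)))²*20 = ((7/2)/1)²*20 = ((7/2)*1)²*20 = (7/2)²*20 = (49/4)*20 = 245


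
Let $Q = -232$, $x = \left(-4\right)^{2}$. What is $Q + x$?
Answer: $-216$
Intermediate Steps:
$x = 16$
$Q + x = -232 + 16 = -216$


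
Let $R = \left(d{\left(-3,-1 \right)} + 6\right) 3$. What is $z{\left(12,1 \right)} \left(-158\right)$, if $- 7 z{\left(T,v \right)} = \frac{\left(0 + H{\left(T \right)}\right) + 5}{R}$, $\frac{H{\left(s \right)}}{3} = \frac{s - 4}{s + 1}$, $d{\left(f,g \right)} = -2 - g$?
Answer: $\frac{14062}{1365} \approx 10.302$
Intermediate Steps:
$R = 15$ ($R = \left(\left(-2 - -1\right) + 6\right) 3 = \left(\left(-2 + 1\right) + 6\right) 3 = \left(-1 + 6\right) 3 = 5 \cdot 3 = 15$)
$H{\left(s \right)} = \frac{3 \left(-4 + s\right)}{1 + s}$ ($H{\left(s \right)} = 3 \frac{s - 4}{s + 1} = 3 \frac{-4 + s}{1 + s} = \frac{3 \left(-4 + s\right)}{1 + s}$)
$z{\left(T,v \right)} = - \frac{1}{21} - \frac{-4 + T}{35 \left(1 + T\right)}$ ($z{\left(T,v \right)} = - \frac{\left(\left(0 + \frac{3 \left(-4 + T\right)}{1 + T}\right) + 5\right) \frac{1}{15}}{7} = - \frac{\left(\frac{3 \left(-4 + T\right)}{1 + T} + 5\right) \frac{1}{15}}{7} = - \frac{\left(5 + \frac{3 \left(-4 + T\right)}{1 + T}\right) \frac{1}{15}}{7} = - \frac{\frac{1}{3} + \frac{-4 + T}{5 \left(1 + T\right)}}{7} = - \frac{1}{21} - \frac{-4 + T}{35 \left(1 + T\right)}$)
$z{\left(12,1 \right)} \left(-158\right) = \frac{7 - 96}{105 \left(1 + 12\right)} \left(-158\right) = \frac{7 - 96}{105 \cdot 13} \left(-158\right) = \frac{1}{105} \cdot \frac{1}{13} \left(-89\right) \left(-158\right) = \left(- \frac{89}{1365}\right) \left(-158\right) = \frac{14062}{1365}$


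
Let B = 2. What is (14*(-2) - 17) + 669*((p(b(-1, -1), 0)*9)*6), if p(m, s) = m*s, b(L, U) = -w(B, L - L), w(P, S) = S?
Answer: -45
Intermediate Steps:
b(L, U) = 0 (b(L, U) = -(L - L) = -1*0 = 0)
(14*(-2) - 17) + 669*((p(b(-1, -1), 0)*9)*6) = (14*(-2) - 17) + 669*(((0*0)*9)*6) = (-28 - 17) + 669*((0*9)*6) = -45 + 669*(0*6) = -45 + 669*0 = -45 + 0 = -45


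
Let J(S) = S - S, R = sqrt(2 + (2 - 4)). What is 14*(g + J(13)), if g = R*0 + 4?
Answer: 56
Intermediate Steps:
R = 0 (R = sqrt(2 - 2) = sqrt(0) = 0)
J(S) = 0
g = 4 (g = 0*0 + 4 = 0 + 4 = 4)
14*(g + J(13)) = 14*(4 + 0) = 14*4 = 56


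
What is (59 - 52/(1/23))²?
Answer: 1292769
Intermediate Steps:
(59 - 52/(1/23))² = (59 - 52/1/23)² = (59 - 52*23)² = (59 - 1196)² = (-1137)² = 1292769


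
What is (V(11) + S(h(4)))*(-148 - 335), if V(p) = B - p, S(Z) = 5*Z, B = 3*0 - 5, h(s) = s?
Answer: -1932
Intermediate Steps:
B = -5 (B = 0 - 5 = -5)
V(p) = -5 - p
(V(11) + S(h(4)))*(-148 - 335) = ((-5 - 1*11) + 5*4)*(-148 - 335) = ((-5 - 11) + 20)*(-483) = (-16 + 20)*(-483) = 4*(-483) = -1932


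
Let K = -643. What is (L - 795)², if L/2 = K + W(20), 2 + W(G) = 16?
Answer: 4214809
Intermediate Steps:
W(G) = 14 (W(G) = -2 + 16 = 14)
L = -1258 (L = 2*(-643 + 14) = 2*(-629) = -1258)
(L - 795)² = (-1258 - 795)² = (-2053)² = 4214809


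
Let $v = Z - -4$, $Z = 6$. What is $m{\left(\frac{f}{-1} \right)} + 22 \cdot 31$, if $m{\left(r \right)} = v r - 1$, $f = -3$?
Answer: $711$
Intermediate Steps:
$v = 10$ ($v = 6 - -4 = 6 + 4 = 10$)
$m{\left(r \right)} = -1 + 10 r$ ($m{\left(r \right)} = 10 r - 1 = -1 + 10 r$)
$m{\left(\frac{f}{-1} \right)} + 22 \cdot 31 = \left(-1 + 10 \left(- \frac{3}{-1}\right)\right) + 22 \cdot 31 = \left(-1 + 10 \left(\left(-3\right) \left(-1\right)\right)\right) + 682 = \left(-1 + 10 \cdot 3\right) + 682 = \left(-1 + 30\right) + 682 = 29 + 682 = 711$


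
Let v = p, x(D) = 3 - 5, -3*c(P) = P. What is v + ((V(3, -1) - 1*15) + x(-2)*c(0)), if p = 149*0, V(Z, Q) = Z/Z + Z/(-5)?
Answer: -73/5 ≈ -14.600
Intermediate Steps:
c(P) = -P/3
V(Z, Q) = 1 - Z/5 (V(Z, Q) = 1 + Z*(-⅕) = 1 - Z/5)
p = 0
x(D) = -2
v = 0
v + ((V(3, -1) - 1*15) + x(-2)*c(0)) = 0 + (((1 - ⅕*3) - 1*15) - (-2)*0/3) = 0 + (((1 - ⅗) - 15) - 2*0) = 0 + ((⅖ - 15) + 0) = 0 + (-73/5 + 0) = 0 - 73/5 = -73/5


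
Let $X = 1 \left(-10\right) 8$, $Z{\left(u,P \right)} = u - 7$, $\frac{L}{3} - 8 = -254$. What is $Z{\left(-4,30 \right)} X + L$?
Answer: $142$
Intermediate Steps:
$L = -738$ ($L = 24 + 3 \left(-254\right) = 24 - 762 = -738$)
$Z{\left(u,P \right)} = -7 + u$ ($Z{\left(u,P \right)} = u - 7 = -7 + u$)
$X = -80$ ($X = \left(-10\right) 8 = -80$)
$Z{\left(-4,30 \right)} X + L = \left(-7 - 4\right) \left(-80\right) - 738 = \left(-11\right) \left(-80\right) - 738 = 880 - 738 = 142$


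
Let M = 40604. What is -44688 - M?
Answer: -85292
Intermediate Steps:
-44688 - M = -44688 - 1*40604 = -44688 - 40604 = -85292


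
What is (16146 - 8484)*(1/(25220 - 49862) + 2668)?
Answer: 83956179835/4107 ≈ 2.0442e+7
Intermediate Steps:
(16146 - 8484)*(1/(25220 - 49862) + 2668) = 7662*(1/(-24642) + 2668) = 7662*(-1/24642 + 2668) = 7662*(65744855/24642) = 83956179835/4107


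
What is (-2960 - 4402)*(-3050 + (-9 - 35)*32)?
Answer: 32819796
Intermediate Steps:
(-2960 - 4402)*(-3050 + (-9 - 35)*32) = -7362*(-3050 - 44*32) = -7362*(-3050 - 1408) = -7362*(-4458) = 32819796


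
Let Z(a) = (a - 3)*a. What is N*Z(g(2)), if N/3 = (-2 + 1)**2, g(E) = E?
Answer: -6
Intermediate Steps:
Z(a) = a*(-3 + a) (Z(a) = (-3 + a)*a = a*(-3 + a))
N = 3 (N = 3*(-2 + 1)**2 = 3*(-1)**2 = 3*1 = 3)
N*Z(g(2)) = 3*(2*(-3 + 2)) = 3*(2*(-1)) = 3*(-2) = -6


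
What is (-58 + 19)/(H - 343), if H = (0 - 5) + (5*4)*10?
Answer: 39/148 ≈ 0.26351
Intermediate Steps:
H = 195 (H = -5 + 20*10 = -5 + 200 = 195)
(-58 + 19)/(H - 343) = (-58 + 19)/(195 - 343) = -39/(-148) = -39*(-1/148) = 39/148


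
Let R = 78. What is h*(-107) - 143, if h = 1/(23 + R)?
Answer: -14550/101 ≈ -144.06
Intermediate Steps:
h = 1/101 (h = 1/(23 + 78) = 1/101 ≈ 0.0099010)
h*(-107) - 143 = (1/101)*(-107) - 143 = -107/101 - 143 = -14550/101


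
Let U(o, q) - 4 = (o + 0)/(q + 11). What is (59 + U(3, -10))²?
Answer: 4356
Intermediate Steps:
U(o, q) = 4 + o/(11 + q) (U(o, q) = 4 + (o + 0)/(q + 11) = 4 + o/(11 + q))
(59 + U(3, -10))² = (59 + (44 + 3 + 4*(-10))/(11 - 10))² = (59 + (44 + 3 - 40)/1)² = (59 + 1*7)² = (59 + 7)² = 66² = 4356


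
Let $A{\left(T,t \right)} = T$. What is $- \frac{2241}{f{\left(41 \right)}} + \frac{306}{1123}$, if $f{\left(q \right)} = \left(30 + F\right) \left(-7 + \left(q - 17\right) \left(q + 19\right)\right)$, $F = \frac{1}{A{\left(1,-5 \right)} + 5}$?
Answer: $\frac{64268280}{291275879} \approx 0.22064$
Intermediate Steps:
$F = \frac{1}{6}$ ($F = \frac{1}{1 + 5} = \frac{1}{6} \approx 0.16667$)
$f{\left(q \right)} = - \frac{1267}{6} + \frac{181 \left(-17 + q\right) \left(19 + q\right)}{6}$ ($f{\left(q \right)} = \left(30 + \frac{1}{6}\right) \left(-7 + \left(q - 17\right) \left(q + 19\right)\right) = \frac{181 \left(-7 + \left(-17 + q\right) \left(19 + q\right)\right)}{6} = - \frac{1267}{6} + \frac{181 \left(-17 + q\right) \left(19 + q\right)}{6}$)
$- \frac{2241}{f{\left(41 \right)}} + \frac{306}{1123} = - \frac{2241}{-9955 + \frac{181}{3} \cdot 41 + \frac{181 \cdot 41^{2}}{6}} + \frac{306}{1123} = - \frac{2241}{-9955 + \frac{7421}{3} + \frac{181}{6} \cdot 1681} + 306 \cdot \frac{1}{1123} = - \frac{2241}{-9955 + \frac{7421}{3} + \frac{304261}{6}} + \frac{306}{1123} = - \frac{2241}{\frac{259373}{6}} + \frac{306}{1123} = \left(-2241\right) \frac{6}{259373} + \frac{306}{1123} = - \frac{13446}{259373} + \frac{306}{1123} = \frac{64268280}{291275879}$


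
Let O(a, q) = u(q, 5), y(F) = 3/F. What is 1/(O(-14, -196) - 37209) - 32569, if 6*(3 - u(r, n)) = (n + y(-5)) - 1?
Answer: -36353420123/1116197 ≈ -32569.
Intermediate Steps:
u(r, n) = 49/15 - n/6 (u(r, n) = 3 - ((n + 3/(-5)) - 1)/6 = 3 - ((n + 3*(-⅕)) - 1)/6 = 3 - ((n - ⅗) - 1)/6 = 3 - ((-⅗ + n) - 1)/6 = 3 - (-8/5 + n)/6 = 3 + (4/15 - n/6) = 49/15 - n/6)
O(a, q) = 73/30 (O(a, q) = 49/15 - ⅙*5 = 49/15 - ⅚ = 73/30)
1/(O(-14, -196) - 37209) - 32569 = 1/(73/30 - 37209) - 32569 = 1/(-1116197/30) - 32569 = -30/1116197 - 32569 = -36353420123/1116197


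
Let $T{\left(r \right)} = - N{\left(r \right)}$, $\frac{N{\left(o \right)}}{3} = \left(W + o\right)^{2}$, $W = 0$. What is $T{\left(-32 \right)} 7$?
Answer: $-21504$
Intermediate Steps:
$N{\left(o \right)} = 3 o^{2}$ ($N{\left(o \right)} = 3 \left(0 + o\right)^{2} = 3 o^{2}$)
$T{\left(r \right)} = - 3 r^{2}$
$T{\left(-32 \right)} 7 = - 3 \left(-32\right)^{2} \cdot 7 = \left(-3\right) 1024 \cdot 7 = \left(-3072\right) 7 = -21504$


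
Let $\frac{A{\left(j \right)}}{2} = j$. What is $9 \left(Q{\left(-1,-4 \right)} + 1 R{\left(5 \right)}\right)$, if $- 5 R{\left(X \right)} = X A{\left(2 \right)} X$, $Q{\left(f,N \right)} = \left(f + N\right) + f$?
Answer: $-234$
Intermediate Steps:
$A{\left(j \right)} = 2 j$
$Q{\left(f,N \right)} = N + 2 f$ ($Q{\left(f,N \right)} = \left(N + f\right) + f = N + 2 f$)
$R{\left(X \right)} = - \frac{4 X^{2}}{5}$ ($R{\left(X \right)} = - \frac{X 2 \cdot 2 X}{5} = - \frac{X 4 X}{5} = - \frac{4 X X}{5} = - \frac{4 X^{2}}{5}$)
$9 \left(Q{\left(-1,-4 \right)} + 1 R{\left(5 \right)}\right) = 9 \left(\left(-4 + 2 \left(-1\right)\right) + 1 \left(- \frac{4 \cdot 5^{2}}{5}\right)\right) = 9 \left(\left(-4 - 2\right) + 1 \left(\left(- \frac{4}{5}\right) 25\right)\right) = 9 \left(-6 + 1 \left(-20\right)\right) = 9 \left(-6 - 20\right) = 9 \left(-26\right) = -234$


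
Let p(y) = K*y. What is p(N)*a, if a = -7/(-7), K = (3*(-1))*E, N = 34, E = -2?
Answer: 204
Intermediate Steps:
K = 6 (K = (3*(-1))*(-2) = -3*(-2) = 6)
p(y) = 6*y
a = 1 (a = -7*(-1/7) = 1)
p(N)*a = (6*34)*1 = 204*1 = 204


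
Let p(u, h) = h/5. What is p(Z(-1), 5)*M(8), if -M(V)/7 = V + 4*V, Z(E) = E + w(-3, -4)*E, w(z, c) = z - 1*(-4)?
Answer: -280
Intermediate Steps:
w(z, c) = 4 + z (w(z, c) = z + 4 = 4 + z)
Z(E) = 2*E (Z(E) = E + (4 - 3)*E = E + 1*E = E + E = 2*E)
p(u, h) = h/5 (p(u, h) = h*(1/5) = h/5)
M(V) = -35*V (M(V) = -7*(V + 4*V) = -35*V)
p(Z(-1), 5)*M(8) = ((1/5)*5)*(-35*8) = 1*(-280) = -280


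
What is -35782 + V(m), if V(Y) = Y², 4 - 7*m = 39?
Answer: -35757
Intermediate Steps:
m = -5 (m = 4/7 - ⅐*39 = 4/7 - 39/7 = -5)
-35782 + V(m) = -35782 + (-5)² = -35782 + 25 = -35757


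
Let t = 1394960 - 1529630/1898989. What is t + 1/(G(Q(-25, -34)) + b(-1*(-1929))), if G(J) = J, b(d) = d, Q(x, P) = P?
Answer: 5019878056108939/3598584155 ≈ 1.3950e+6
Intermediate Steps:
t = 2649012165810/1898989 (t = 1394960 - 1529630*1/1898989 = 1394960 - 1529630/1898989 = 2649012165810/1898989 ≈ 1.3950e+6)
t + 1/(G(Q(-25, -34)) + b(-1*(-1929))) = 2649012165810/1898989 + 1/(-34 - 1*(-1929)) = 2649012165810/1898989 + 1/(-34 + 1929) = 2649012165810/1898989 + 1/1895 = 5019878056108939/3598584155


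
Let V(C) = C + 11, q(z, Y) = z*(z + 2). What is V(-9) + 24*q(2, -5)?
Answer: 194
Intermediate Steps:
q(z, Y) = z*(2 + z)
V(C) = 11 + C
V(-9) + 24*q(2, -5) = (11 - 9) + 24*(2*(2 + 2)) = 2 + 24*(2*4) = 2 + 24*8 = 2 + 192 = 194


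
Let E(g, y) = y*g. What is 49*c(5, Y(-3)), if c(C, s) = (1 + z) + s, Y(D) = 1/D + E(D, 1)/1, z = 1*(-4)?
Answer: -931/3 ≈ -310.33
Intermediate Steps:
z = -4
E(g, y) = g*y
Y(D) = D + 1/D (Y(D) = 1/D + (D*1)/1 = 1/D + D*1 = 1/D + D = D + 1/D)
c(C, s) = -3 + s (c(C, s) = (1 - 4) + s = -3 + s)
49*c(5, Y(-3)) = 49*(-3 + (-3 + 1/(-3))) = 49*(-3 + (-3 - ⅓)) = 49*(-3 - 10/3) = 49*(-19/3) = -931/3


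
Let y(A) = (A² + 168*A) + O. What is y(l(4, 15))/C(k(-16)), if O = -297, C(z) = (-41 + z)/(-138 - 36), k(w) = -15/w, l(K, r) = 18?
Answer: 8493984/641 ≈ 13251.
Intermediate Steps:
C(z) = 41/174 - z/174 (C(z) = (-41 + z)/(-174) = (-41 + z)*(-1/174) = 41/174 - z/174)
y(A) = -297 + A² + 168*A (y(A) = (A² + 168*A) - 297 = -297 + A² + 168*A)
y(l(4, 15))/C(k(-16)) = (-297 + 18² + 168*18)/(41/174 - (-5)/(58*(-16))) = (-297 + 324 + 3024)/(41/174 - (-5)*(-1)/(58*16)) = 3051/(41/174 - 1/174*15/16) = 3051/(41/174 - 5/928) = 3051/(641/2784) = 3051*(2784/641) = 8493984/641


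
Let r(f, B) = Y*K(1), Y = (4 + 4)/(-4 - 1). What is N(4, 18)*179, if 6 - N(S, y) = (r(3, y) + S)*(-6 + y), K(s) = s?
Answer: -20406/5 ≈ -4081.2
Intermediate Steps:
Y = -8/5 (Y = 8/(-5) = 8*(-⅕) = -8/5 ≈ -1.6000)
r(f, B) = -8/5 (r(f, B) = -8/5*1 = -8/5)
N(S, y) = 6 - (-6 + y)*(-8/5 + S) (N(S, y) = 6 - (-8/5 + S)*(-6 + y) = 6 - (-6 + y)*(-8/5 + S))
N(4, 18)*179 = (-18/5 + 6*4 + (8/5)*18 - 1*4*18)*179 = (-18/5 + 24 + 144/5 - 72)*179 = -114/5*179 = -20406/5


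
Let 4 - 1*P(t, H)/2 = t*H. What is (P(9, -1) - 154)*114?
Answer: -14592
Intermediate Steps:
P(t, H) = 8 - 2*H*t (P(t, H) = 8 - 2*t*H = 8 - 2*H*t)
(P(9, -1) - 154)*114 = ((8 - 2*(-1)*9) - 154)*114 = ((8 + 18) - 154)*114 = (26 - 154)*114 = -128*114 = -14592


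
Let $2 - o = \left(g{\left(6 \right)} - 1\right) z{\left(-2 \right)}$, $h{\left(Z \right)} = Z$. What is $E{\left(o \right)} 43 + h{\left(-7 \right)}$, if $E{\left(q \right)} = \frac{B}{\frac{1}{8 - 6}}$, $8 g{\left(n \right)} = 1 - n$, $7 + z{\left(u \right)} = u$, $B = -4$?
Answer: $-351$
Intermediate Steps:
$z{\left(u \right)} = -7 + u$
$g{\left(n \right)} = \frac{1}{8} - \frac{n}{8}$ ($g{\left(n \right)} = \frac{1 - n}{8} = \frac{1}{8} - \frac{n}{8}$)
$o = - \frac{101}{8}$ ($o = 2 - \left(\left(\frac{1}{8} - \frac{3}{4}\right) - 1\right) \left(-7 - 2\right) = 2 - \left(\left(\frac{1}{8} - \frac{3}{4}\right) - 1\right) \left(-9\right) = 2 - \left(- \frac{5}{8} - 1\right) \left(-9\right) = 2 - \left(- \frac{13}{8}\right) \left(-9\right) = 2 - \frac{117}{8} = - \frac{101}{8} \approx -12.625$)
$E{\left(q \right)} = -8$ ($E{\left(q \right)} = - \frac{4}{\frac{1}{8 - 6}} = - \frac{4}{\frac{1}{2}} = - 4 \frac{1}{\frac{1}{2}} = \left(-4\right) 2 = -8$)
$E{\left(o \right)} 43 + h{\left(-7 \right)} = \left(-8\right) 43 - 7 = -344 - 7 = -351$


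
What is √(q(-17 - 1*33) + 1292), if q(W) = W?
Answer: 3*√138 ≈ 35.242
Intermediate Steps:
√(q(-17 - 1*33) + 1292) = √((-17 - 1*33) + 1292) = √((-17 - 33) + 1292) = √(-50 + 1292) = √1242 = 3*√138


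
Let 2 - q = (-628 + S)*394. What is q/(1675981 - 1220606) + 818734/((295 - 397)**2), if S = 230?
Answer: 187231244053/2368860750 ≈ 79.039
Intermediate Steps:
q = 156814 (q = 2 - (-628 + 230)*394 = 2 - (-398)*394 = 2 - 1*(-156812) = 2 + 156812 = 156814)
q/(1675981 - 1220606) + 818734/((295 - 397)**2) = 156814/(1675981 - 1220606) + 818734/((295 - 397)**2) = 156814/455375 + 818734/((-102)**2) = 156814*(1/455375) + 818734/10404 = 156814/455375 + 818734*(1/10404) = 156814/455375 + 409367/5202 = 187231244053/2368860750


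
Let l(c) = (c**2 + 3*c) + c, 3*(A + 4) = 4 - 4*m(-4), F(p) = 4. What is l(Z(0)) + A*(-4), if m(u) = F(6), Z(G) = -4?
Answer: 32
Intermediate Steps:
m(u) = 4
A = -8 (A = -4 + (4 - 4*4)/3 = -4 + (4 - 16)/3 = -4 + (1/3)*(-12) = -4 - 4 = -8)
l(c) = c**2 + 4*c
l(Z(0)) + A*(-4) = -4*(4 - 4) - 8*(-4) = -4*0 + 32 = 0 + 32 = 32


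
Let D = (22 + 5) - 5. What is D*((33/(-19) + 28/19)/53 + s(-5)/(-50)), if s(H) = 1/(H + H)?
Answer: -16423/251750 ≈ -0.065235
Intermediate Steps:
s(H) = 1/(2*H)
D = 22 (D = 27 - 5 = 22)
D*((33/(-19) + 28/19)/53 + s(-5)/(-50)) = 22*((33/(-19) + 28/19)/53 + ((1/2)/(-5))/(-50)) = 22*((33*(-1/19) + 28*(1/19))*(1/53) + ((1/2)*(-1/5))*(-1/50)) = 22*((-33/19 + 28/19)*(1/53) - 1/10*(-1/50)) = 22*(-5/19*1/53 + 1/500) = 22*(-5/1007 + 1/500) = 22*(-1493/503500) = -16423/251750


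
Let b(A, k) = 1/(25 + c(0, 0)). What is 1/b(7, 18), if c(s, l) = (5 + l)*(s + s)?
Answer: 25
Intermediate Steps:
c(s, l) = 2*s*(5 + l) (c(s, l) = (5 + l)*(2*s) = 2*s*(5 + l))
b(A, k) = 1/25 (b(A, k) = 1/(25 + 2*0*(5 + 0)) = 1/(25 + 2*0*5) = 1/(25 + 0) = 1/25)
1/b(7, 18) = 1/(1/25) = 25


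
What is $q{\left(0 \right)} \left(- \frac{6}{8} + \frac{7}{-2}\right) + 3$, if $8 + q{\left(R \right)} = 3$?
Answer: $\frac{97}{4} \approx 24.25$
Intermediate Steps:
$q{\left(R \right)} = -5$ ($q{\left(R \right)} = -8 + 3 = -5$)
$q{\left(0 \right)} \left(- \frac{6}{8} + \frac{7}{-2}\right) + 3 = - 5 \left(- \frac{6}{8} + \frac{7}{-2}\right) + 3 = - 5 \left(\left(-6\right) \frac{1}{8} + 7 \left(- \frac{1}{2}\right)\right) + 3 = - 5 \left(- \frac{3}{4} - \frac{7}{2}\right) + 3 = \left(-5\right) \left(- \frac{17}{4}\right) + 3 = \frac{85}{4} + 3 = \frac{97}{4}$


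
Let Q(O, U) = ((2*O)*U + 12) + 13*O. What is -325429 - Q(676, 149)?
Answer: -535677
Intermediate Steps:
Q(O, U) = 12 + 13*O + 2*O*U (Q(O, U) = (2*O*U + 12) + 13*O = (12 + 2*O*U) + 13*O = 12 + 13*O + 2*O*U)
-325429 - Q(676, 149) = -325429 - (12 + 13*676 + 2*676*149) = -325429 - (12 + 8788 + 201448) = -325429 - 1*210248 = -325429 - 210248 = -535677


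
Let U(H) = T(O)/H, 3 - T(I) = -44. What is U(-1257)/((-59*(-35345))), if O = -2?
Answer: -47/2621291235 ≈ -1.7930e-8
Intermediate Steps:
T(I) = 47 (T(I) = 3 - 1*(-44) = 3 + 44 = 47)
U(H) = 47/H
U(-1257)/((-59*(-35345))) = (47/(-1257))/((-59*(-35345))) = (47*(-1/1257))/2085355 = -47/1257*1/2085355 = -47/2621291235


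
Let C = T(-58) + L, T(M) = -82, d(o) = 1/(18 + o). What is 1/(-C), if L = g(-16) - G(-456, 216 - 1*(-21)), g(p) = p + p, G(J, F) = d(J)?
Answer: 438/49931 ≈ 0.0087721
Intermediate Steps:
G(J, F) = 1/(18 + J)
g(p) = 2*p
L = -14015/438 (L = 2*(-16) - 1/(18 - 456) = -32 - 1/(-438) = -32 - 1*(-1/438) = -32 + 1/438 = -14015/438 ≈ -31.998)
C = -49931/438 (C = -82 - 14015/438 = -49931/438 ≈ -114.00)
1/(-C) = 1/(-1*(-49931/438)) = 1/(49931/438) = 438/49931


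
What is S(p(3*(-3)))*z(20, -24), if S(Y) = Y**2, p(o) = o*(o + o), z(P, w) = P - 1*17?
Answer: 78732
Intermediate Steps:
z(P, w) = -17 + P (z(P, w) = P - 17 = -17 + P)
p(o) = 2*o**2 (p(o) = o*(2*o) = 2*o**2)
S(p(3*(-3)))*z(20, -24) = (2*(3*(-3))**2)**2*(-17 + 20) = (2*(-9)**2)**2*3 = (2*81)**2*3 = 162**2*3 = 26244*3 = 78732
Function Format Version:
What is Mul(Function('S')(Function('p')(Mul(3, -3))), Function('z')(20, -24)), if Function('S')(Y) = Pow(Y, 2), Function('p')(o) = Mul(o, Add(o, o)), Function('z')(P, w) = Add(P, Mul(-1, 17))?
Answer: 78732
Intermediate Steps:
Function('z')(P, w) = Add(-17, P) (Function('z')(P, w) = Add(P, -17) = Add(-17, P))
Function('p')(o) = Mul(2, Pow(o, 2)) (Function('p')(o) = Mul(o, Mul(2, o)) = Mul(2, Pow(o, 2)))
Mul(Function('S')(Function('p')(Mul(3, -3))), Function('z')(20, -24)) = Mul(Pow(Mul(2, Pow(Mul(3, -3), 2)), 2), Add(-17, 20)) = Mul(Pow(Mul(2, Pow(-9, 2)), 2), 3) = Mul(Pow(Mul(2, 81), 2), 3) = Mul(Pow(162, 2), 3) = Mul(26244, 3) = 78732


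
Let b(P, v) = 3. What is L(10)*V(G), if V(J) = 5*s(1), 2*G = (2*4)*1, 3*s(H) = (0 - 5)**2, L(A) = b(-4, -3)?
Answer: 125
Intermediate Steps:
L(A) = 3
s(H) = 25/3 (s(H) = (0 - 5)**2/3 = (1/3)*(-5)**2 = (1/3)*25 = 25/3)
G = 4 (G = ((2*4)*1)/2 = (8*1)/2 = (1/2)*8 = 4)
V(J) = 125/3 (V(J) = 5*(25/3) = 125/3)
L(10)*V(G) = 3*(125/3) = 125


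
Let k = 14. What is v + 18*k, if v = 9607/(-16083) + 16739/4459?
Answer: 18298328168/71714097 ≈ 255.16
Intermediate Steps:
v = 226375724/71714097 (v = 9607*(-1/16083) + 16739*(1/4459) = -9607/16083 + 16739/4459 = 226375724/71714097 ≈ 3.1566)
v + 18*k = 226375724/71714097 + 18*14 = 226375724/71714097 + 252 = 18298328168/71714097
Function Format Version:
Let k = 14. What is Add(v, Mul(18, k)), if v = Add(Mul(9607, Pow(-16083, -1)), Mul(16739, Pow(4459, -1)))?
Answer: Rational(18298328168, 71714097) ≈ 255.16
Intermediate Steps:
v = Rational(226375724, 71714097) (v = Add(Mul(9607, Rational(-1, 16083)), Mul(16739, Rational(1, 4459))) = Add(Rational(-9607, 16083), Rational(16739, 4459)) = Rational(226375724, 71714097) ≈ 3.1566)
Add(v, Mul(18, k)) = Add(Rational(226375724, 71714097), Mul(18, 14)) = Add(Rational(226375724, 71714097), 252) = Rational(18298328168, 71714097)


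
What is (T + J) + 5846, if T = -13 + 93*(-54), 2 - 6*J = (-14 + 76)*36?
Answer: 1318/3 ≈ 439.33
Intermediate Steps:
J = -1115/3 (J = 1/3 - (-14 + 76)*36/6 = 1/3 - 31*36/3 = 1/3 - 1/6*2232 = 1/3 - 372 = -1115/3 ≈ -371.67)
T = -5035 (T = -13 - 5022 = -5035)
(T + J) + 5846 = (-5035 - 1115/3) + 5846 = -16220/3 + 5846 = 1318/3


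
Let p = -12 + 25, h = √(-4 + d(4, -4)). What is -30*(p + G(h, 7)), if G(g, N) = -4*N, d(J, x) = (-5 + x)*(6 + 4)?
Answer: 450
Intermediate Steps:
d(J, x) = -50 + 10*x (d(J, x) = (-5 + x)*10 = -50 + 10*x)
h = I*√94 (h = √(-4 + (-50 + 10*(-4))) = √(-4 + (-50 - 40)) = √(-4 - 90) = √(-94) = I*√94 ≈ 9.6954*I)
p = 13
-30*(p + G(h, 7)) = -30*(13 - 4*7) = -30*(13 - 28) = -30*(-15) = 450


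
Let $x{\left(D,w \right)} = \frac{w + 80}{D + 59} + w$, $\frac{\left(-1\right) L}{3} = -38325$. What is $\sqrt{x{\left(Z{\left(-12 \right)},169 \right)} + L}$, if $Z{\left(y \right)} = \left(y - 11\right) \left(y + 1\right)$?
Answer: $\frac{\sqrt{311351534}}{52} \approx 339.33$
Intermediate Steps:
$L = 114975$ ($L = \left(-3\right) \left(-38325\right) = 114975$)
$Z{\left(y \right)} = \left(1 + y\right) \left(-11 + y\right)$ ($Z{\left(y \right)} = \left(-11 + y\right) \left(1 + y\right) = \left(1 + y\right) \left(-11 + y\right)$)
$x{\left(D,w \right)} = w + \frac{80 + w}{59 + D}$ ($x{\left(D,w \right)} = \frac{80 + w}{59 + D} + w = w + \frac{80 + w}{59 + D}$)
$\sqrt{x{\left(Z{\left(-12 \right)},169 \right)} + L} = \sqrt{\frac{80 + 60 \cdot 169 + \left(-11 + \left(-12\right)^{2} - -120\right) 169}{59 - \left(-109 - 144\right)} + 114975} = \sqrt{\frac{80 + 10140 + \left(-11 + 144 + 120\right) 169}{59 + \left(-11 + 144 + 120\right)} + 114975} = \sqrt{\frac{80 + 10140 + 253 \cdot 169}{59 + 253} + 114975} = \sqrt{\frac{80 + 10140 + 42757}{312} + 114975} = \sqrt{\frac{1}{312} \cdot 52977 + 114975} = \sqrt{\frac{17659}{104} + 114975} = \sqrt{\frac{11975059}{104}} = \frac{\sqrt{311351534}}{52}$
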